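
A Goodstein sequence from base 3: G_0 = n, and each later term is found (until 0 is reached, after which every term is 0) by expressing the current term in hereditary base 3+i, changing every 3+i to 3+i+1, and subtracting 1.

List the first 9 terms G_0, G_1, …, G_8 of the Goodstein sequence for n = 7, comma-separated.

7, 8, 9, 9, 9, 9, 9, 9, 8

step 0: 7 = 2·3 + 1; sub 4 for 3: 2·4 + 1; = 9; G_1 = 9−1 = 8
step 1: 8 = 2·4; sub 5 for 4: 2·5; = 10; G_2 = 10−1 = 9
step 2: 9 = 5 + 4; sub 6 for 5: 6 + 4; = 10; G_3 = 10−1 = 9
step 3: 9 = 6 + 3; sub 7 for 6: 7 + 3; = 10; G_4 = 10−1 = 9
step 4: 9 = 7 + 2; sub 8 for 7: 8 + 2; = 10; G_5 = 10−1 = 9
step 5: 9 = 8 + 1; sub 9 for 8: 9 + 1; = 10; G_6 = 10−1 = 9
step 6: 9 = 9; sub 10 for 9: 10; = 10; G_7 = 10−1 = 9
step 7: 9 = 9; sub 11 for 10: 9; = 9; G_8 = 9−1 = 8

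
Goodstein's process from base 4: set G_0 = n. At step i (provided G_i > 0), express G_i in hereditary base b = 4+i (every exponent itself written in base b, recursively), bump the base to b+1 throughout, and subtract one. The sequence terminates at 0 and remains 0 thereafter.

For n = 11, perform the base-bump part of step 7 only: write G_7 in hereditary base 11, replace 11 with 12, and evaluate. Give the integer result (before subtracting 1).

G_0=11  [base 4] 2·4 + 3  →[4↦5]→  2·5 + 3 = 13  −1 ⇒ G_1=12
G_1=12  [base 5] 2·5 + 2  →[5↦6]→  2·6 + 2 = 14  −1 ⇒ G_2=13
G_2=13  [base 6] 2·6 + 1  →[6↦7]→  2·7 + 1 = 15  −1 ⇒ G_3=14
G_3=14  [base 7] 2·7  →[7↦8]→  2·8 = 16  −1 ⇒ G_4=15
G_4=15  [base 8] 8 + 7  →[8↦9]→  9 + 7 = 16  −1 ⇒ G_5=15
G_5=15  [base 9] 9 + 6  →[9↦10]→  10 + 6 = 16  −1 ⇒ G_6=15
G_6=15  [base 10] 10 + 5  →[10↦11]→  11 + 5 = 16  −1 ⇒ G_7=15
G_7=15  [base 11] 11 + 4  →[11↦12]→  12 + 4 = 16  −1 ⇒ G_8=15

16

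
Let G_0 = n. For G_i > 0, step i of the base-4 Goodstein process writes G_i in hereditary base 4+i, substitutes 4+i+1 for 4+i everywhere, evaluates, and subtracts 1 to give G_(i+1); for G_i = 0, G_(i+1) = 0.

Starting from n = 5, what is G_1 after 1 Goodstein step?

5

step 0: 5 = 4 + 1; sub 5 for 4: 5 + 1; = 6; G_1 = 6−1 = 5
step 1: 5 = 5; sub 6 for 5: 6; = 6; G_2 = 6−1 = 5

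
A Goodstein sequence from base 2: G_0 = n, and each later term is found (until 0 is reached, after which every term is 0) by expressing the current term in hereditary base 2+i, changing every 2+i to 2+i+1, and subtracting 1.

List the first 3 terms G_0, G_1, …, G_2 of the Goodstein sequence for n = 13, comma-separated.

13 —HB2→ 2^(2 + 1) + 2^2 + 1 —bump→ 3^(3 + 1) + 3^3 + 1 = 109 —(−1)→ 108
108 —HB3→ 3^(3 + 1) + 3^3 —bump→ 4^(4 + 1) + 4^4 = 1280 —(−1)→ 1279

13, 108, 1279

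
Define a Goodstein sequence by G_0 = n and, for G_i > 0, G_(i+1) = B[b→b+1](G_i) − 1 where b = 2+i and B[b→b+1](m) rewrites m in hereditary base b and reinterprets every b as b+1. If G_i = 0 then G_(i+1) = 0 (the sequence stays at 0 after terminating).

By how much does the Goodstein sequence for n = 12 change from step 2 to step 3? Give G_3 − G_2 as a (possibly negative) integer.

i=0: 12 = 2^(2 + 1) + 2^2 (b=2); 2→3: 3^(3 + 1) + 3^3 = 108; 108−1 = 107
i=1: 107 = 3^(3 + 1) + 2·3^2 + 2·3 + 2 (b=3); 3→4: 4^(4 + 1) + 2·4^2 + 2·4 + 2 = 1066; 1066−1 = 1065
i=2: 1065 = 4^(4 + 1) + 2·4^2 + 2·4 + 1 (b=4); 4→5: 5^(5 + 1) + 2·5^2 + 2·5 + 1 = 15686; 15686−1 = 15685

14620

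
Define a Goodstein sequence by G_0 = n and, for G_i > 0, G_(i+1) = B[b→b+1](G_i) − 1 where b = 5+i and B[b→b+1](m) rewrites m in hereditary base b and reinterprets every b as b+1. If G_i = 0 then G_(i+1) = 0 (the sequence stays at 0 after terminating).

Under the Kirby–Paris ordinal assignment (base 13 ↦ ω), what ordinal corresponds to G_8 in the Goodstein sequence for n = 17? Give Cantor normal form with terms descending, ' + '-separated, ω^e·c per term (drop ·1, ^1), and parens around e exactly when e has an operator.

ω·2 + 2

base 5: 17 = 3·5 + 2; at 6: 3·6 + 2 = 20; next = 19
base 6: 19 = 3·6 + 1; at 7: 3·7 + 1 = 22; next = 21
base 7: 21 = 3·7; at 8: 3·8 = 24; next = 23
base 8: 23 = 2·8 + 7; at 9: 2·9 + 7 = 25; next = 24
base 9: 24 = 2·9 + 6; at 10: 2·10 + 6 = 26; next = 25
base 10: 25 = 2·10 + 5; at 11: 2·11 + 5 = 27; next = 26
base 11: 26 = 2·11 + 4; at 12: 2·12 + 4 = 28; next = 27
base 12: 27 = 2·12 + 3; at 13: 2·13 + 3 = 29; next = 28
base 13: 28 = 2·13 + 2; at 14: 2·14 + 2 = 30; next = 29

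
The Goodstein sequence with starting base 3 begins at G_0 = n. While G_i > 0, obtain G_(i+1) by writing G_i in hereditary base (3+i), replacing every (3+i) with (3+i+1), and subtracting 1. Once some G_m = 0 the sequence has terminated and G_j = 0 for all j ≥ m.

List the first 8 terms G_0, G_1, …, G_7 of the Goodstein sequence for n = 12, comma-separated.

12, 19, 27, 37, 49, 63, 69, 75

base 3: 12 = 3^2 + 3; at 4: 4^2 + 4 = 20; next = 19
base 4: 19 = 4^2 + 3; at 5: 5^2 + 3 = 28; next = 27
base 5: 27 = 5^2 + 2; at 6: 6^2 + 2 = 38; next = 37
base 6: 37 = 6^2 + 1; at 7: 7^2 + 1 = 50; next = 49
base 7: 49 = 7^2; at 8: 8^2 = 64; next = 63
base 8: 63 = 7·8 + 7; at 9: 7·9 + 7 = 70; next = 69
base 9: 69 = 7·9 + 6; at 10: 7·10 + 6 = 76; next = 75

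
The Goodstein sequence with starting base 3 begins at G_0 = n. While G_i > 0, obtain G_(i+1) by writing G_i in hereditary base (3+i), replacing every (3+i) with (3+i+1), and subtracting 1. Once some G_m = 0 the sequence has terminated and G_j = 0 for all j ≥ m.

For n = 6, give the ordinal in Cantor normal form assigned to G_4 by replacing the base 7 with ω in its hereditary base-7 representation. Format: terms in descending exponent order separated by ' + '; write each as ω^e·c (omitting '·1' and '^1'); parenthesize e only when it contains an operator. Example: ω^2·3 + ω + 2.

ω

(0) 6|_3 = 2·3 ↦ 2·4|_4 = 8 ⇒ 7
(1) 7|_4 = 4 + 3 ↦ 5 + 3|_5 = 8 ⇒ 7
(2) 7|_5 = 5 + 2 ↦ 6 + 2|_6 = 8 ⇒ 7
(3) 7|_6 = 6 + 1 ↦ 7 + 1|_7 = 8 ⇒ 7
(4) 7|_7 = 7 ↦ 8|_8 = 8 ⇒ 7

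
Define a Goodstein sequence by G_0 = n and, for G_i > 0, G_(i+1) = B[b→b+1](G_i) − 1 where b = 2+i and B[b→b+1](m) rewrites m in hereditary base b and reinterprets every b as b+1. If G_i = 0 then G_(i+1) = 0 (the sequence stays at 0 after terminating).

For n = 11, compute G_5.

G_0 = 11. HB_2(11) = 2^(2 + 1) + 2 + 1. Bump = 85. G_1 = 84.
G_1 = 84. HB_3(84) = 3^(3 + 1) + 3. Bump = 1028. G_2 = 1027.
G_2 = 1027. HB_4(1027) = 4^(4 + 1) + 3. Bump = 15628. G_3 = 15627.
G_3 = 15627. HB_5(15627) = 5^(5 + 1) + 2. Bump = 279938. G_4 = 279937.
G_4 = 279937. HB_6(279937) = 6^(6 + 1) + 1. Bump = 5764802. G_5 = 5764801.
G_5 = 5764801. HB_7(5764801) = 7^(7 + 1). Bump = 134217728. G_6 = 134217727.

5764801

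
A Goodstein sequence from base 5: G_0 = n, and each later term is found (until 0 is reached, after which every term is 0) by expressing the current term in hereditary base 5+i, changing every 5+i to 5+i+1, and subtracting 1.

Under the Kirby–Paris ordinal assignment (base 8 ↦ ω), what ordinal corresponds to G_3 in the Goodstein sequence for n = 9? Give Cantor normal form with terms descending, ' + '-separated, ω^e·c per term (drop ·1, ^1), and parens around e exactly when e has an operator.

9 —HB5→ 5 + 4 —bump→ 6 + 4 = 10 —(−1)→ 9
9 —HB6→ 6 + 3 —bump→ 7 + 3 = 10 —(−1)→ 9
9 —HB7→ 7 + 2 —bump→ 8 + 2 = 10 —(−1)→ 9
9 —HB8→ 8 + 1 —bump→ 9 + 1 = 10 —(−1)→ 9

ω + 1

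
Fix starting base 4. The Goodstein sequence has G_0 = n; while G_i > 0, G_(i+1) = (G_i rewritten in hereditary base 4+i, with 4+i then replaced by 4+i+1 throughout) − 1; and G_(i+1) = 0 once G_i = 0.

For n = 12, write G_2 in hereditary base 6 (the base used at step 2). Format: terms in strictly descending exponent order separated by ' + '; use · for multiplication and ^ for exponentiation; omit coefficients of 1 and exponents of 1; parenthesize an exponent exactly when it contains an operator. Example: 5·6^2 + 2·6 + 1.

2·6 + 3

i=0: 12 = 3·4 (b=4); 4→5: 3·5 = 15; 15−1 = 14
i=1: 14 = 2·5 + 4 (b=5); 5→6: 2·6 + 4 = 16; 16−1 = 15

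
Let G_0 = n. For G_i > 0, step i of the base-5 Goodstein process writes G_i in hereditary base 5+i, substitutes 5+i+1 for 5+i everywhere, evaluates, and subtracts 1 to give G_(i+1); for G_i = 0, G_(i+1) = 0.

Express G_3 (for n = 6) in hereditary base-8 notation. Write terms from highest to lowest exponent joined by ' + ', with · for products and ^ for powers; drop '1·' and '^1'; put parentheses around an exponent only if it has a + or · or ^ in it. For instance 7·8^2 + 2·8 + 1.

step 0: 6 = 5 + 1; sub 6 for 5: 6 + 1; = 7; G_1 = 7−1 = 6
step 1: 6 = 6; sub 7 for 6: 7; = 7; G_2 = 7−1 = 6
step 2: 6 = 6; sub 8 for 7: 6; = 6; G_3 = 6−1 = 5
step 3: 5 = 5; sub 9 for 8: 5; = 5; G_4 = 5−1 = 4

5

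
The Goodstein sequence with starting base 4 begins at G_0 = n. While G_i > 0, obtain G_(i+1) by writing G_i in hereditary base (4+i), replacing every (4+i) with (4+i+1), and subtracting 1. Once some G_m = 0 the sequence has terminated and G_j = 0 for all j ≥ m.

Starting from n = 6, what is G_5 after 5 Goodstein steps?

i=0: 6 = 4 + 2 (b=4); 4→5: 5 + 2 = 7; 7−1 = 6
i=1: 6 = 5 + 1 (b=5); 5→6: 6 + 1 = 7; 7−1 = 6
i=2: 6 = 6 (b=6); 6→7: 7 = 7; 7−1 = 6
i=3: 6 = 6 (b=7); 7→8: 6 = 6; 6−1 = 5
i=4: 5 = 5 (b=8); 8→9: 5 = 5; 5−1 = 4
i=5: 4 = 4 (b=9); 9→10: 4 = 4; 4−1 = 3

4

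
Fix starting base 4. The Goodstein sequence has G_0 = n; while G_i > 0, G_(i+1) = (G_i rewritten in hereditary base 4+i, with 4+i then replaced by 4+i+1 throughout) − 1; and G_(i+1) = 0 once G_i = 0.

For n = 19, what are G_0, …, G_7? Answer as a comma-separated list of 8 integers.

19, 27, 37, 49, 63, 69, 75, 81

[0] 19 ≡ 4^2 + 3 (base 4). Lift 5: 28. −1: 27.
[1] 27 ≡ 5^2 + 2 (base 5). Lift 6: 38. −1: 37.
[2] 37 ≡ 6^2 + 1 (base 6). Lift 7: 50. −1: 49.
[3] 49 ≡ 7^2 (base 7). Lift 8: 64. −1: 63.
[4] 63 ≡ 7·8 + 7 (base 8). Lift 9: 70. −1: 69.
[5] 69 ≡ 7·9 + 6 (base 9). Lift 10: 76. −1: 75.
[6] 75 ≡ 7·10 + 5 (base 10). Lift 11: 82. −1: 81.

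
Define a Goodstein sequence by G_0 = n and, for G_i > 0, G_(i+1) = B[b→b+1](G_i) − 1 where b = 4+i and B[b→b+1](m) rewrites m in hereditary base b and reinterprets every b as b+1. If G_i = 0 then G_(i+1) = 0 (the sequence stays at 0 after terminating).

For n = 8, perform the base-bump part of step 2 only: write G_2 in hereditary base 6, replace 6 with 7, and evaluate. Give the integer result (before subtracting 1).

step 0: 8 = 2·4; sub 5 for 4: 2·5; = 10; G_1 = 10−1 = 9
step 1: 9 = 5 + 4; sub 6 for 5: 6 + 4; = 10; G_2 = 10−1 = 9
step 2: 9 = 6 + 3; sub 7 for 6: 7 + 3; = 10; G_3 = 10−1 = 9

10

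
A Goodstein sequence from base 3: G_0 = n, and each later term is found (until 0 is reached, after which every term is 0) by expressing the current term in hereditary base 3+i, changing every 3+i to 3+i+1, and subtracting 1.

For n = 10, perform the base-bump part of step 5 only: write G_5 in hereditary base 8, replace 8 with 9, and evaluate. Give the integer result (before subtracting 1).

i=0: 10 = 3^2 + 1 (b=3); 3→4: 4^2 + 1 = 17; 17−1 = 16
i=1: 16 = 4^2 (b=4); 4→5: 5^2 = 25; 25−1 = 24
i=2: 24 = 4·5 + 4 (b=5); 5→6: 4·6 + 4 = 28; 28−1 = 27
i=3: 27 = 4·6 + 3 (b=6); 6→7: 4·7 + 3 = 31; 31−1 = 30
i=4: 30 = 4·7 + 2 (b=7); 7→8: 4·8 + 2 = 34; 34−1 = 33
i=5: 33 = 4·8 + 1 (b=8); 8→9: 4·9 + 1 = 37; 37−1 = 36

37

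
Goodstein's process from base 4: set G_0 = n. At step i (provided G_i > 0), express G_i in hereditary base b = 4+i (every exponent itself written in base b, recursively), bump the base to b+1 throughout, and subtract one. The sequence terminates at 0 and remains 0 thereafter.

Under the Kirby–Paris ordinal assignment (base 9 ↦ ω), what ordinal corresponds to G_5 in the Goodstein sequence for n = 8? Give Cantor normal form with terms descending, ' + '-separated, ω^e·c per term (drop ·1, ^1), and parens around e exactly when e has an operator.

base 4: 8 = 2·4; at 5: 2·5 = 10; next = 9
base 5: 9 = 5 + 4; at 6: 6 + 4 = 10; next = 9
base 6: 9 = 6 + 3; at 7: 7 + 3 = 10; next = 9
base 7: 9 = 7 + 2; at 8: 8 + 2 = 10; next = 9
base 8: 9 = 8 + 1; at 9: 9 + 1 = 10; next = 9
base 9: 9 = 9; at 10: 10 = 10; next = 9

ω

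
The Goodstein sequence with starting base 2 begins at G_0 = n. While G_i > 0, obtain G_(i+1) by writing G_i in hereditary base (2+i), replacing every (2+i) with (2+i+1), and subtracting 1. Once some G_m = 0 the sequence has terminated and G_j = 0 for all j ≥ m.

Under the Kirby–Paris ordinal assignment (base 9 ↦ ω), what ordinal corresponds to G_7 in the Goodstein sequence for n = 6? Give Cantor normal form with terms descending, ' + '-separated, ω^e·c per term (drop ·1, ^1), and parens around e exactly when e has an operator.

ω^5·5 + ω^4·5 + ω^3·5 + ω^2·5 + ω·5 + 2

6 —HB2→ 2^2 + 2 —bump→ 3^3 + 3 = 30 —(−1)→ 29
29 —HB3→ 3^3 + 2 —bump→ 4^4 + 2 = 258 —(−1)→ 257
257 —HB4→ 4^4 + 1 —bump→ 5^5 + 1 = 3126 —(−1)→ 3125
3125 —HB5→ 5^5 —bump→ 6^6 = 46656 —(−1)→ 46655
46655 —HB6→ 5·6^5 + 5·6^4 + 5·6^3 + 5·6^2 + 5·6 + 5 —bump→ 5·7^5 + 5·7^4 + 5·7^3 + 5·7^2 + 5·7 + 5 = 98040 —(−1)→ 98039
98039 —HB7→ 5·7^5 + 5·7^4 + 5·7^3 + 5·7^2 + 5·7 + 4 —bump→ 5·8^5 + 5·8^4 + 5·8^3 + 5·8^2 + 5·8 + 4 = 187244 —(−1)→ 187243
187243 —HB8→ 5·8^5 + 5·8^4 + 5·8^3 + 5·8^2 + 5·8 + 3 —bump→ 5·9^5 + 5·9^4 + 5·9^3 + 5·9^2 + 5·9 + 3 = 332148 —(−1)→ 332147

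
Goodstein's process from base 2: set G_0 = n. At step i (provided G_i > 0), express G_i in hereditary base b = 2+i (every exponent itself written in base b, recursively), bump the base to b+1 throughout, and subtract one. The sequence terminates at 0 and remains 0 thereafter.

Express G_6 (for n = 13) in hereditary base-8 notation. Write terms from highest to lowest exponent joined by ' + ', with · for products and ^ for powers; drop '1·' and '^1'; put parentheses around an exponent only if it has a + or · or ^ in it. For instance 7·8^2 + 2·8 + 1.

8^(8 + 1) + 3·8^3 + 3·8^2 + 2·8 + 7

G_0 = 13. HB_2(13) = 2^(2 + 1) + 2^2 + 1. Bump = 109. G_1 = 108.
G_1 = 108. HB_3(108) = 3^(3 + 1) + 3^3. Bump = 1280. G_2 = 1279.
G_2 = 1279. HB_4(1279) = 4^(4 + 1) + 3·4^3 + 3·4^2 + 3·4 + 3. Bump = 16093. G_3 = 16092.
G_3 = 16092. HB_5(16092) = 5^(5 + 1) + 3·5^3 + 3·5^2 + 3·5 + 2. Bump = 280712. G_4 = 280711.
G_4 = 280711. HB_6(280711) = 6^(6 + 1) + 3·6^3 + 3·6^2 + 3·6 + 1. Bump = 5765999. G_5 = 5765998.
G_5 = 5765998. HB_7(5765998) = 7^(7 + 1) + 3·7^3 + 3·7^2 + 3·7. Bump = 134219480. G_6 = 134219479.
G_6 = 134219479. HB_8(134219479) = 8^(8 + 1) + 3·8^3 + 3·8^2 + 2·8 + 7. Bump = 3486786856. G_7 = 3486786855.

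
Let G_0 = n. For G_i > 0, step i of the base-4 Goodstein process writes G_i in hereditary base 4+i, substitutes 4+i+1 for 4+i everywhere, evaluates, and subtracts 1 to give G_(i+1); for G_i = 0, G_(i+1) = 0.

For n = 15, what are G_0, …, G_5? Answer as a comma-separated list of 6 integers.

15 —HB4→ 3·4 + 3 —bump→ 3·5 + 3 = 18 —(−1)→ 17
17 —HB5→ 3·5 + 2 —bump→ 3·6 + 2 = 20 —(−1)→ 19
19 —HB6→ 3·6 + 1 —bump→ 3·7 + 1 = 22 —(−1)→ 21
21 —HB7→ 3·7 —bump→ 3·8 = 24 —(−1)→ 23
23 —HB8→ 2·8 + 7 —bump→ 2·9 + 7 = 25 —(−1)→ 24

15, 17, 19, 21, 23, 24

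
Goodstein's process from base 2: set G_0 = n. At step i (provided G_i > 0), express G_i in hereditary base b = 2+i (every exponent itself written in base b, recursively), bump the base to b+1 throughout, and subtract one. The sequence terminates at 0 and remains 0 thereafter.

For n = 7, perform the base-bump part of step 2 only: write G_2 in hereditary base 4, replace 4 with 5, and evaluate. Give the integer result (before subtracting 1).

7 —HB2→ 2^2 + 2 + 1 —bump→ 3^3 + 3 + 1 = 31 —(−1)→ 30
30 —HB3→ 3^3 + 3 —bump→ 4^4 + 4 = 260 —(−1)→ 259

3128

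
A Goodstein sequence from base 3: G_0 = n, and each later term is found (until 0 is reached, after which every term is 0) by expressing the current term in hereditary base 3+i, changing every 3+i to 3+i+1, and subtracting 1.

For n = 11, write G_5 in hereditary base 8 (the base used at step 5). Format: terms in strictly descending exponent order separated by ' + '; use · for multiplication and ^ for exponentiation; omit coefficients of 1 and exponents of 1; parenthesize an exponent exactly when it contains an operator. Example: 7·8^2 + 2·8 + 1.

G_0=11  [base 3] 3^2 + 2  →[3↦4]→  4^2 + 2 = 18  −1 ⇒ G_1=17
G_1=17  [base 4] 4^2 + 1  →[4↦5]→  5^2 + 1 = 26  −1 ⇒ G_2=25
G_2=25  [base 5] 5^2  →[5↦6]→  6^2 = 36  −1 ⇒ G_3=35
G_3=35  [base 6] 5·6 + 5  →[6↦7]→  5·7 + 5 = 40  −1 ⇒ G_4=39
G_4=39  [base 7] 5·7 + 4  →[7↦8]→  5·8 + 4 = 44  −1 ⇒ G_5=43
G_5=43  [base 8] 5·8 + 3  →[8↦9]→  5·9 + 3 = 48  −1 ⇒ G_6=47

5·8 + 3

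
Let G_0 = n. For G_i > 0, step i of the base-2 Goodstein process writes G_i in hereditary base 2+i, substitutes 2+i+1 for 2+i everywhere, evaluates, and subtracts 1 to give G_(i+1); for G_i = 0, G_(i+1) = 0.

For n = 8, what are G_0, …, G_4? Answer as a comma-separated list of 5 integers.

G_0=8  [base 2] 2^(2 + 1)  →[2↦3]→  3^(3 + 1) = 81  −1 ⇒ G_1=80
G_1=80  [base 3] 2·3^3 + 2·3^2 + 2·3 + 2  →[3↦4]→  2·4^4 + 2·4^2 + 2·4 + 2 = 554  −1 ⇒ G_2=553
G_2=553  [base 4] 2·4^4 + 2·4^2 + 2·4 + 1  →[4↦5]→  2·5^5 + 2·5^2 + 2·5 + 1 = 6311  −1 ⇒ G_3=6310
G_3=6310  [base 5] 2·5^5 + 2·5^2 + 2·5  →[5↦6]→  2·6^6 + 2·6^2 + 2·6 = 93396  −1 ⇒ G_4=93395

8, 80, 553, 6310, 93395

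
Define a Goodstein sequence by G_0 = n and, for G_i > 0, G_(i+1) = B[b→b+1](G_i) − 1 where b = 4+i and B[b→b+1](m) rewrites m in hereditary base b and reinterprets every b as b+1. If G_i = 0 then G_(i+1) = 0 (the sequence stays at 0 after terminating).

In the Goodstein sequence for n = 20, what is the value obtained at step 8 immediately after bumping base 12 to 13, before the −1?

G_0 = 20. HB_4(20) = 4^2 + 4. Bump = 30. G_1 = 29.
G_1 = 29. HB_5(29) = 5^2 + 4. Bump = 40. G_2 = 39.
G_2 = 39. HB_6(39) = 6^2 + 3. Bump = 52. G_3 = 51.
G_3 = 51. HB_7(51) = 7^2 + 2. Bump = 66. G_4 = 65.
G_4 = 65. HB_8(65) = 8^2 + 1. Bump = 82. G_5 = 81.
G_5 = 81. HB_9(81) = 9^2. Bump = 100. G_6 = 99.
G_6 = 99. HB_10(99) = 9·10 + 9. Bump = 108. G_7 = 107.
G_7 = 107. HB_11(107) = 9·11 + 8. Bump = 116. G_8 = 115.

124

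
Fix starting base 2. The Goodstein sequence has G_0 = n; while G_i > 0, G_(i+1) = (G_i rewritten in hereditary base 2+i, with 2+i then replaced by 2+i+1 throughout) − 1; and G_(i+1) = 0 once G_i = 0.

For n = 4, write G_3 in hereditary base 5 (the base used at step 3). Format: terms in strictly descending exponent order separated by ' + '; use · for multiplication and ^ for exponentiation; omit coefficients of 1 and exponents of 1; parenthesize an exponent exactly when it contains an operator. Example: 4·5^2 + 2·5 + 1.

2·5^2 + 2·5

G_0 = 4. HB_2(4) = 2^2. Bump = 27. G_1 = 26.
G_1 = 26. HB_3(26) = 2·3^2 + 2·3 + 2. Bump = 42. G_2 = 41.
G_2 = 41. HB_4(41) = 2·4^2 + 2·4 + 1. Bump = 61. G_3 = 60.
G_3 = 60. HB_5(60) = 2·5^2 + 2·5. Bump = 84. G_4 = 83.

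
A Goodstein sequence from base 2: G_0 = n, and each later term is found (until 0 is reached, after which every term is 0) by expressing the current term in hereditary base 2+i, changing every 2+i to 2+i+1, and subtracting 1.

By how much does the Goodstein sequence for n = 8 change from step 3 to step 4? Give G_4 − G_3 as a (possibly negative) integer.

step 0: 8 = 2^(2 + 1); sub 3 for 2: 3^(3 + 1); = 81; G_1 = 81−1 = 80
step 1: 80 = 2·3^3 + 2·3^2 + 2·3 + 2; sub 4 for 3: 2·4^4 + 2·4^2 + 2·4 + 2; = 554; G_2 = 554−1 = 553
step 2: 553 = 2·4^4 + 2·4^2 + 2·4 + 1; sub 5 for 4: 2·5^5 + 2·5^2 + 2·5 + 1; = 6311; G_3 = 6311−1 = 6310
step 3: 6310 = 2·5^5 + 2·5^2 + 2·5; sub 6 for 5: 2·6^6 + 2·6^2 + 2·6; = 93396; G_4 = 93396−1 = 93395

87085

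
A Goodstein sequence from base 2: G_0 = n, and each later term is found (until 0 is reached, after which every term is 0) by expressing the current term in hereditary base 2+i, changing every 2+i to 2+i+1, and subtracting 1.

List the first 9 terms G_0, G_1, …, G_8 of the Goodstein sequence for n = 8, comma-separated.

G_0 = 8. HB_2(8) = 2^(2 + 1). Bump = 81. G_1 = 80.
G_1 = 80. HB_3(80) = 2·3^3 + 2·3^2 + 2·3 + 2. Bump = 554. G_2 = 553.
G_2 = 553. HB_4(553) = 2·4^4 + 2·4^2 + 2·4 + 1. Bump = 6311. G_3 = 6310.
G_3 = 6310. HB_5(6310) = 2·5^5 + 2·5^2 + 2·5. Bump = 93396. G_4 = 93395.
G_4 = 93395. HB_6(93395) = 2·6^6 + 2·6^2 + 6 + 5. Bump = 1647196. G_5 = 1647195.
G_5 = 1647195. HB_7(1647195) = 2·7^7 + 2·7^2 + 7 + 4. Bump = 33554572. G_6 = 33554571.
G_6 = 33554571. HB_8(33554571) = 2·8^8 + 2·8^2 + 8 + 3. Bump = 774841152. G_7 = 774841151.
G_7 = 774841151. HB_9(774841151) = 2·9^9 + 2·9^2 + 9 + 2. Bump = 20000000212. G_8 = 20000000211.

8, 80, 553, 6310, 93395, 1647195, 33554571, 774841151, 20000000211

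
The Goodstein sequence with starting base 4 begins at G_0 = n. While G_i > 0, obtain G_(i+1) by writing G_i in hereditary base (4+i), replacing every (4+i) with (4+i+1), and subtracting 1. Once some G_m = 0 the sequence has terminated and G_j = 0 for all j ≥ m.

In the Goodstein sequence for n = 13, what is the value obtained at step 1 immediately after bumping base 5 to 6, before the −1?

step 0: 13 = 3·4 + 1; sub 5 for 4: 3·5 + 1; = 16; G_1 = 16−1 = 15
step 1: 15 = 3·5; sub 6 for 5: 3·6; = 18; G_2 = 18−1 = 17

18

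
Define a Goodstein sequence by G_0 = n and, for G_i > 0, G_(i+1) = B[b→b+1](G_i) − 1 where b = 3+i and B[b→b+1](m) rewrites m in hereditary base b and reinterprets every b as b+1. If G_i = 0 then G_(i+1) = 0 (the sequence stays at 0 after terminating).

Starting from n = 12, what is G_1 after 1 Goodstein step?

19

12 —HB3→ 3^2 + 3 —bump→ 4^2 + 4 = 20 —(−1)→ 19
19 —HB4→ 4^2 + 3 —bump→ 5^2 + 3 = 28 —(−1)→ 27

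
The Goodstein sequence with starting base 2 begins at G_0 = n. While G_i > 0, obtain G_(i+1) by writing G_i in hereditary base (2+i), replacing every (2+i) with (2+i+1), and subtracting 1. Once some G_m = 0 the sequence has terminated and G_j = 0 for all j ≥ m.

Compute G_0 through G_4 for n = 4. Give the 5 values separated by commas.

4, 26, 41, 60, 83

i=0: 4 = 2^2 (b=2); 2→3: 3^3 = 27; 27−1 = 26
i=1: 26 = 2·3^2 + 2·3 + 2 (b=3); 3→4: 2·4^2 + 2·4 + 2 = 42; 42−1 = 41
i=2: 41 = 2·4^2 + 2·4 + 1 (b=4); 4→5: 2·5^2 + 2·5 + 1 = 61; 61−1 = 60
i=3: 60 = 2·5^2 + 2·5 (b=5); 5→6: 2·6^2 + 2·6 = 84; 84−1 = 83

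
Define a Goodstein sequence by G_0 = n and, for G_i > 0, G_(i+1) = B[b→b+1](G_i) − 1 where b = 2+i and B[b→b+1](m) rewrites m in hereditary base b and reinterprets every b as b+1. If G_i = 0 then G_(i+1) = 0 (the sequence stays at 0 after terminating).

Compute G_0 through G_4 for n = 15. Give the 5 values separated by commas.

15, 111, 1283, 18752, 326593

G_0 = 15. HB_2(15) = 2^(2 + 1) + 2^2 + 2 + 1. Bump = 112. G_1 = 111.
G_1 = 111. HB_3(111) = 3^(3 + 1) + 3^3 + 3. Bump = 1284. G_2 = 1283.
G_2 = 1283. HB_4(1283) = 4^(4 + 1) + 4^4 + 3. Bump = 18753. G_3 = 18752.
G_3 = 18752. HB_5(18752) = 5^(5 + 1) + 5^5 + 2. Bump = 326594. G_4 = 326593.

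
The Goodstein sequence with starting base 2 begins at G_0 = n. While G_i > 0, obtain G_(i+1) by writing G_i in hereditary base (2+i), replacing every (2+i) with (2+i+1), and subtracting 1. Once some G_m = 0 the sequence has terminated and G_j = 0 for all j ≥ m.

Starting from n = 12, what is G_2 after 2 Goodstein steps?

1065

i=0: 12 = 2^(2 + 1) + 2^2 (b=2); 2→3: 3^(3 + 1) + 3^3 = 108; 108−1 = 107
i=1: 107 = 3^(3 + 1) + 2·3^2 + 2·3 + 2 (b=3); 3→4: 4^(4 + 1) + 2·4^2 + 2·4 + 2 = 1066; 1066−1 = 1065
i=2: 1065 = 4^(4 + 1) + 2·4^2 + 2·4 + 1 (b=4); 4→5: 5^(5 + 1) + 2·5^2 + 2·5 + 1 = 15686; 15686−1 = 15685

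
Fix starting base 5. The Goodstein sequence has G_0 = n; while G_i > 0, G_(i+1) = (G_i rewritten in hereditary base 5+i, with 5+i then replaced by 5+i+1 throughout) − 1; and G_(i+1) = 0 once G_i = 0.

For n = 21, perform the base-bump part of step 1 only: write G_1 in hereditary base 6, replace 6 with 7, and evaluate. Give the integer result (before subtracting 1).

28

(0) 21|_5 = 4·5 + 1 ↦ 4·6 + 1|_6 = 25 ⇒ 24
(1) 24|_6 = 4·6 ↦ 4·7|_7 = 28 ⇒ 27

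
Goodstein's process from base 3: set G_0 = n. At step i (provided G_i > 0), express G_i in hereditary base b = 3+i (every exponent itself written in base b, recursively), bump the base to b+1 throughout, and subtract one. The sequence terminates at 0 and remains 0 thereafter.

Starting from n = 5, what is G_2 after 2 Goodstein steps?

5

base 3: 5 = 3 + 2; at 4: 4 + 2 = 6; next = 5
base 4: 5 = 4 + 1; at 5: 5 + 1 = 6; next = 5
base 5: 5 = 5; at 6: 6 = 6; next = 5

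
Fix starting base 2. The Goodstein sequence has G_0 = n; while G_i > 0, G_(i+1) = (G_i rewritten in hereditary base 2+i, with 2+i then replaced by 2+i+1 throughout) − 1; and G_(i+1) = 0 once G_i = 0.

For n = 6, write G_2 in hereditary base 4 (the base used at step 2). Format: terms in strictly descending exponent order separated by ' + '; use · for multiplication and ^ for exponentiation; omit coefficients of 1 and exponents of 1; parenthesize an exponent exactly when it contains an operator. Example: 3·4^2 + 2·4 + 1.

6 —HB2→ 2^2 + 2 —bump→ 3^3 + 3 = 30 —(−1)→ 29
29 —HB3→ 3^3 + 2 —bump→ 4^4 + 2 = 258 —(−1)→ 257
257 —HB4→ 4^4 + 1 —bump→ 5^5 + 1 = 3126 —(−1)→ 3125

4^4 + 1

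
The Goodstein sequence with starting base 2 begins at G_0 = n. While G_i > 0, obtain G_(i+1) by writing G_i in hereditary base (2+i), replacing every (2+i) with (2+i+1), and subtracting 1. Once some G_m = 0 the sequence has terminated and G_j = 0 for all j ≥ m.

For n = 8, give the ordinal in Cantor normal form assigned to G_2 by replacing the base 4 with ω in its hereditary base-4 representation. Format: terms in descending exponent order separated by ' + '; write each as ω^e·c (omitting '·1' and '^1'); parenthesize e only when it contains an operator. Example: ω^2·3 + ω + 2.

base 2: 8 = 2^(2 + 1); at 3: 3^(3 + 1) = 81; next = 80
base 3: 80 = 2·3^3 + 2·3^2 + 2·3 + 2; at 4: 2·4^4 + 2·4^2 + 2·4 + 2 = 554; next = 553

ω^ω·2 + ω^2·2 + ω·2 + 1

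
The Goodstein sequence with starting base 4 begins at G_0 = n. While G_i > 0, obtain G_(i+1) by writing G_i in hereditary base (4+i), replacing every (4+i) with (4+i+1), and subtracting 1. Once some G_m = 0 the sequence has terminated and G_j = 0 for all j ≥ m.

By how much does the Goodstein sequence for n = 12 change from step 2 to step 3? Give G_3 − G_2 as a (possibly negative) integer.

1

G_0 = 12. HB_4(12) = 3·4. Bump = 15. G_1 = 14.
G_1 = 14. HB_5(14) = 2·5 + 4. Bump = 16. G_2 = 15.
G_2 = 15. HB_6(15) = 2·6 + 3. Bump = 17. G_3 = 16.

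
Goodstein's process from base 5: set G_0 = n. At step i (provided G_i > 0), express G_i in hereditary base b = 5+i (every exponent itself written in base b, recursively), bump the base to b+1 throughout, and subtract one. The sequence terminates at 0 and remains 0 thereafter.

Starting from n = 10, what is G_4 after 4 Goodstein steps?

G_0=10  [base 5] 2·5  →[5↦6]→  2·6 = 12  −1 ⇒ G_1=11
G_1=11  [base 6] 6 + 5  →[6↦7]→  7 + 5 = 12  −1 ⇒ G_2=11
G_2=11  [base 7] 7 + 4  →[7↦8]→  8 + 4 = 12  −1 ⇒ G_3=11
G_3=11  [base 8] 8 + 3  →[8↦9]→  9 + 3 = 12  −1 ⇒ G_4=11
G_4=11  [base 9] 9 + 2  →[9↦10]→  10 + 2 = 12  −1 ⇒ G_5=11

11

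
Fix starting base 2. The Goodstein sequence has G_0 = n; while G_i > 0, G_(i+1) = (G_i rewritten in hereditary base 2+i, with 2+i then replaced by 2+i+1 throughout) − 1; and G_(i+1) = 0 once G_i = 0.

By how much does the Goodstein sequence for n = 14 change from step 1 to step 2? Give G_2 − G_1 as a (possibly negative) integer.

step 0: 14 = 2^(2 + 1) + 2^2 + 2; sub 3 for 2: 3^(3 + 1) + 3^3 + 3; = 111; G_1 = 111−1 = 110
step 1: 110 = 3^(3 + 1) + 3^3 + 2; sub 4 for 3: 4^(4 + 1) + 4^4 + 2; = 1282; G_2 = 1282−1 = 1281

1171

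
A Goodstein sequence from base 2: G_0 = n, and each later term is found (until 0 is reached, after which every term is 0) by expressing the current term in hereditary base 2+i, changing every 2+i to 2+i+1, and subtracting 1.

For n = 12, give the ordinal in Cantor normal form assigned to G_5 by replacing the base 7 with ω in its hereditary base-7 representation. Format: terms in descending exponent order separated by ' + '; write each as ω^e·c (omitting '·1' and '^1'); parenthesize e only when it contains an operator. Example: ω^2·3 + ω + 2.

step 0: 12 = 2^(2 + 1) + 2^2; sub 3 for 2: 3^(3 + 1) + 3^3; = 108; G_1 = 108−1 = 107
step 1: 107 = 3^(3 + 1) + 2·3^2 + 2·3 + 2; sub 4 for 3: 4^(4 + 1) + 2·4^2 + 2·4 + 2; = 1066; G_2 = 1066−1 = 1065
step 2: 1065 = 4^(4 + 1) + 2·4^2 + 2·4 + 1; sub 5 for 4: 5^(5 + 1) + 2·5^2 + 2·5 + 1; = 15686; G_3 = 15686−1 = 15685
step 3: 15685 = 5^(5 + 1) + 2·5^2 + 2·5; sub 6 for 5: 6^(6 + 1) + 2·6^2 + 2·6; = 280020; G_4 = 280020−1 = 280019
step 4: 280019 = 6^(6 + 1) + 2·6^2 + 6 + 5; sub 7 for 6: 7^(7 + 1) + 2·7^2 + 7 + 5; = 5764911; G_5 = 5764911−1 = 5764910
step 5: 5764910 = 7^(7 + 1) + 2·7^2 + 7 + 4; sub 8 for 7: 8^(8 + 1) + 2·8^2 + 8 + 4; = 134217868; G_6 = 134217868−1 = 134217867

ω^(ω + 1) + ω^2·2 + ω + 4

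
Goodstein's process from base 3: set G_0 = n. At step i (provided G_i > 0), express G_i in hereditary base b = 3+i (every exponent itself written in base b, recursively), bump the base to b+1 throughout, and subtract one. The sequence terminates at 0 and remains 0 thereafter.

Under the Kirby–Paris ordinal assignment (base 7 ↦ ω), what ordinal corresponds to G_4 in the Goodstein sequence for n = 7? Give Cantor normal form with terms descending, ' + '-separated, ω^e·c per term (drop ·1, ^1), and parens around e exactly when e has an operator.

base 3: 7 = 2·3 + 1; at 4: 2·4 + 1 = 9; next = 8
base 4: 8 = 2·4; at 5: 2·5 = 10; next = 9
base 5: 9 = 5 + 4; at 6: 6 + 4 = 10; next = 9
base 6: 9 = 6 + 3; at 7: 7 + 3 = 10; next = 9

ω + 2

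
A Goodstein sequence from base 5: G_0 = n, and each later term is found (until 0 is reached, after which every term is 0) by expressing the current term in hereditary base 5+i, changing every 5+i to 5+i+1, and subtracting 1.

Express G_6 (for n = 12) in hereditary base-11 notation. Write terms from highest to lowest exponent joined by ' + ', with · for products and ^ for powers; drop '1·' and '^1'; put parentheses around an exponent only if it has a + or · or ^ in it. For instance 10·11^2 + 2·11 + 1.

11 + 4

step 0: 12 = 2·5 + 2; sub 6 for 5: 2·6 + 2; = 14; G_1 = 14−1 = 13
step 1: 13 = 2·6 + 1; sub 7 for 6: 2·7 + 1; = 15; G_2 = 15−1 = 14
step 2: 14 = 2·7; sub 8 for 7: 2·8; = 16; G_3 = 16−1 = 15
step 3: 15 = 8 + 7; sub 9 for 8: 9 + 7; = 16; G_4 = 16−1 = 15
step 4: 15 = 9 + 6; sub 10 for 9: 10 + 6; = 16; G_5 = 16−1 = 15
step 5: 15 = 10 + 5; sub 11 for 10: 11 + 5; = 16; G_6 = 16−1 = 15
step 6: 15 = 11 + 4; sub 12 for 11: 12 + 4; = 16; G_7 = 16−1 = 15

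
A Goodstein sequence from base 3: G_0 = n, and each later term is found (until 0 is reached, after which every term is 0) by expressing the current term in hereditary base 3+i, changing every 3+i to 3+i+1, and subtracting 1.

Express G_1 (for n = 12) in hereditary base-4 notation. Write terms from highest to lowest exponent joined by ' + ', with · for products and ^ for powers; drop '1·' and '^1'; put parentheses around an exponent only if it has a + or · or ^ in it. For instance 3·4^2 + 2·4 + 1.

G_0=12  [base 3] 3^2 + 3  →[3↦4]→  4^2 + 4 = 20  −1 ⇒ G_1=19
G_1=19  [base 4] 4^2 + 3  →[4↦5]→  5^2 + 3 = 28  −1 ⇒ G_2=27

4^2 + 3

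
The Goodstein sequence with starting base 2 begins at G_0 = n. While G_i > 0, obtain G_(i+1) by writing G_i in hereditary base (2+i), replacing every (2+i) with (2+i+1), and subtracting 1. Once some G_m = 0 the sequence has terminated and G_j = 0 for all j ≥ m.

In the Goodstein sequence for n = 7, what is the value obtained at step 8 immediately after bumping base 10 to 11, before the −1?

150051214

G_0 = 7. HB_2(7) = 2^2 + 2 + 1. Bump = 31. G_1 = 30.
G_1 = 30. HB_3(30) = 3^3 + 3. Bump = 260. G_2 = 259.
G_2 = 259. HB_4(259) = 4^4 + 3. Bump = 3128. G_3 = 3127.
G_3 = 3127. HB_5(3127) = 5^5 + 2. Bump = 46658. G_4 = 46657.
G_4 = 46657. HB_6(46657) = 6^6 + 1. Bump = 823544. G_5 = 823543.
G_5 = 823543. HB_7(823543) = 7^7. Bump = 16777216. G_6 = 16777215.
G_6 = 16777215. HB_8(16777215) = 7·8^7 + 7·8^6 + 7·8^5 + 7·8^4 + 7·8^3 + 7·8^2 + 7·8 + 7. Bump = 37665880. G_7 = 37665879.
G_7 = 37665879. HB_9(37665879) = 7·9^7 + 7·9^6 + 7·9^5 + 7·9^4 + 7·9^3 + 7·9^2 + 7·9 + 6. Bump = 77777776. G_8 = 77777775.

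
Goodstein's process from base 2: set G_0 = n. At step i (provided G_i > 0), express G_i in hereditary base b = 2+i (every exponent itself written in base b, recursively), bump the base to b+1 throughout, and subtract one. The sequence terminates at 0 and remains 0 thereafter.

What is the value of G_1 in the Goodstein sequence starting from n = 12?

107

12 —HB2→ 2^(2 + 1) + 2^2 —bump→ 3^(3 + 1) + 3^3 = 108 —(−1)→ 107
107 —HB3→ 3^(3 + 1) + 2·3^2 + 2·3 + 2 —bump→ 4^(4 + 1) + 2·4^2 + 2·4 + 2 = 1066 —(−1)→ 1065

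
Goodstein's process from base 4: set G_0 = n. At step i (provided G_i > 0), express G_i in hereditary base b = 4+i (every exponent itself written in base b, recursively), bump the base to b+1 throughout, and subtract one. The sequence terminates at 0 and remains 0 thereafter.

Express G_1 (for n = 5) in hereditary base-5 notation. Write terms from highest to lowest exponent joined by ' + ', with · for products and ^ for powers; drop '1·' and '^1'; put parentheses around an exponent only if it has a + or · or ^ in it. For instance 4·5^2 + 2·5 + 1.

5 —HB4→ 4 + 1 —bump→ 5 + 1 = 6 —(−1)→ 5
5 —HB5→ 5 —bump→ 6 = 6 —(−1)→ 5

5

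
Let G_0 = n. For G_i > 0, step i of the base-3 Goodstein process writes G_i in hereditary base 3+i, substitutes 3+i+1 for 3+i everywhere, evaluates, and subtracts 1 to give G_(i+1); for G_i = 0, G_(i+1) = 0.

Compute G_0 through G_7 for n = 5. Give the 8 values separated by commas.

5, 5, 5, 5, 4, 3, 2, 1

5 —HB3→ 3 + 2 —bump→ 4 + 2 = 6 —(−1)→ 5
5 —HB4→ 4 + 1 —bump→ 5 + 1 = 6 —(−1)→ 5
5 —HB5→ 5 —bump→ 6 = 6 —(−1)→ 5
5 —HB6→ 5 —bump→ 5 = 5 —(−1)→ 4
4 —HB7→ 4 —bump→ 4 = 4 —(−1)→ 3
3 —HB8→ 3 —bump→ 3 = 3 —(−1)→ 2
2 —HB9→ 2 —bump→ 2 = 2 —(−1)→ 1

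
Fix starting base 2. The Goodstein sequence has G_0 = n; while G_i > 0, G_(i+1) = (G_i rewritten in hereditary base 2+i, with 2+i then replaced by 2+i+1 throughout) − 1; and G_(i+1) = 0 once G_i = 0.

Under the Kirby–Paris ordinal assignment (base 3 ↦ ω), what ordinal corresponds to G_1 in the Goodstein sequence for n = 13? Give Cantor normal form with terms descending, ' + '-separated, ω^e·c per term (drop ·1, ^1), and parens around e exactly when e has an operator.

ω^(ω + 1) + ω^ω

i=0: 13 = 2^(2 + 1) + 2^2 + 1 (b=2); 2→3: 3^(3 + 1) + 3^3 + 1 = 109; 109−1 = 108
i=1: 108 = 3^(3 + 1) + 3^3 (b=3); 3→4: 4^(4 + 1) + 4^4 = 1280; 1280−1 = 1279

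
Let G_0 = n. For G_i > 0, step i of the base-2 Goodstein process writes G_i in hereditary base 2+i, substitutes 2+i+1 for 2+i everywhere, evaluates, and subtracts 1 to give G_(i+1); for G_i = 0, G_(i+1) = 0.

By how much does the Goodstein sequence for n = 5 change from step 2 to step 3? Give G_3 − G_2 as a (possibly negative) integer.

212

base 2: 5 = 2^2 + 1; at 3: 3^3 + 1 = 28; next = 27
base 3: 27 = 3^3; at 4: 4^4 = 256; next = 255
base 4: 255 = 3·4^3 + 3·4^2 + 3·4 + 3; at 5: 3·5^3 + 3·5^2 + 3·5 + 3 = 468; next = 467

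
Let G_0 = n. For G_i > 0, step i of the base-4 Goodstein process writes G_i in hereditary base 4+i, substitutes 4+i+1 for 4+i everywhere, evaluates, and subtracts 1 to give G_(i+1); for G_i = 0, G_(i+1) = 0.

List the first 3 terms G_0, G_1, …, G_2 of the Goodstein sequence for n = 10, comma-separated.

G_0=10  [base 4] 2·4 + 2  →[4↦5]→  2·5 + 2 = 12  −1 ⇒ G_1=11
G_1=11  [base 5] 2·5 + 1  →[5↦6]→  2·6 + 1 = 13  −1 ⇒ G_2=12

10, 11, 12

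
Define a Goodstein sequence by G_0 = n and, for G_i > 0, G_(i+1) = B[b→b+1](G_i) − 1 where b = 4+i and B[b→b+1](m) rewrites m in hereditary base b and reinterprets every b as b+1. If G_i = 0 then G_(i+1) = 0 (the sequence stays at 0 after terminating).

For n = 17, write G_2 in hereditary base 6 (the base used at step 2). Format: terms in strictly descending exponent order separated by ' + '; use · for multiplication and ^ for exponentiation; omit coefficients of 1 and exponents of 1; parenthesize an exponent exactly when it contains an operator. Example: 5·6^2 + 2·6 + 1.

[0] 17 ≡ 4^2 + 1 (base 4). Lift 5: 26. −1: 25.
[1] 25 ≡ 5^2 (base 5). Lift 6: 36. −1: 35.

5·6 + 5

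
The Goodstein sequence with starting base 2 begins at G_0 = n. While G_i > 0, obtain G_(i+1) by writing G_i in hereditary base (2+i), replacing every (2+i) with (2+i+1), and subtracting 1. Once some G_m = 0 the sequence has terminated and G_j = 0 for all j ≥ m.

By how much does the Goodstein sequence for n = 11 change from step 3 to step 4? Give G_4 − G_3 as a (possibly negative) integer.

264310

G_0=11  [base 2] 2^(2 + 1) + 2 + 1  →[2↦3]→  3^(3 + 1) + 3 + 1 = 85  −1 ⇒ G_1=84
G_1=84  [base 3] 3^(3 + 1) + 3  →[3↦4]→  4^(4 + 1) + 4 = 1028  −1 ⇒ G_2=1027
G_2=1027  [base 4] 4^(4 + 1) + 3  →[4↦5]→  5^(5 + 1) + 3 = 15628  −1 ⇒ G_3=15627
G_3=15627  [base 5] 5^(5 + 1) + 2  →[5↦6]→  6^(6 + 1) + 2 = 279938  −1 ⇒ G_4=279937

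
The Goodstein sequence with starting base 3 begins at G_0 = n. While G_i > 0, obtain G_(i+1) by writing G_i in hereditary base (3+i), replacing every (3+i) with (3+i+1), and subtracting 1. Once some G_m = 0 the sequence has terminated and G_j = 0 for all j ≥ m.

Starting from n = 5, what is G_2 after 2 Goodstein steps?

5

G_0=5  [base 3] 3 + 2  →[3↦4]→  4 + 2 = 6  −1 ⇒ G_1=5
G_1=5  [base 4] 4 + 1  →[4↦5]→  5 + 1 = 6  −1 ⇒ G_2=5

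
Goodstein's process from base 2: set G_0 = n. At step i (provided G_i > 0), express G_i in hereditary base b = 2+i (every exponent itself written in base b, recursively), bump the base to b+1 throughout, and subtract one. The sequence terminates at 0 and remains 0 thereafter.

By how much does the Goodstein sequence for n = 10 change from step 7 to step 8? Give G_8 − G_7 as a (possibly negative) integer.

i=0: 10 = 2^(2 + 1) + 2 (b=2); 2→3: 3^(3 + 1) + 3 = 84; 84−1 = 83
i=1: 83 = 3^(3 + 1) + 2 (b=3); 3→4: 4^(4 + 1) + 2 = 1026; 1026−1 = 1025
i=2: 1025 = 4^(4 + 1) + 1 (b=4); 4→5: 5^(5 + 1) + 1 = 15626; 15626−1 = 15625
i=3: 15625 = 5^(5 + 1) (b=5); 5→6: 6^(6 + 1) = 279936; 279936−1 = 279935
i=4: 279935 = 5·6^6 + 5·6^5 + 5·6^4 + 5·6^3 + 5·6^2 + 5·6 + 5 (b=6); 6→7: 5·7^7 + 5·7^5 + 5·7^4 + 5·7^3 + 5·7^2 + 5·7 + 5 = 4215755; 4215755−1 = 4215754
i=5: 4215754 = 5·7^7 + 5·7^5 + 5·7^4 + 5·7^3 + 5·7^2 + 5·7 + 4 (b=7); 7→8: 5·8^8 + 5·8^5 + 5·8^4 + 5·8^3 + 5·8^2 + 5·8 + 4 = 84073324; 84073324−1 = 84073323
i=6: 84073323 = 5·8^8 + 5·8^5 + 5·8^4 + 5·8^3 + 5·8^2 + 5·8 + 3 (b=8); 8→9: 5·9^9 + 5·9^5 + 5·9^4 + 5·9^3 + 5·9^2 + 5·9 + 3 = 1937434593; 1937434593−1 = 1937434592
i=7: 1937434592 = 5·9^9 + 5·9^5 + 5·9^4 + 5·9^3 + 5·9^2 + 5·9 + 2 (b=9); 9→10: 5·10^10 + 5·10^5 + 5·10^4 + 5·10^3 + 5·10^2 + 5·10 + 2 = 50000555552; 50000555552−1 = 50000555551

48063120959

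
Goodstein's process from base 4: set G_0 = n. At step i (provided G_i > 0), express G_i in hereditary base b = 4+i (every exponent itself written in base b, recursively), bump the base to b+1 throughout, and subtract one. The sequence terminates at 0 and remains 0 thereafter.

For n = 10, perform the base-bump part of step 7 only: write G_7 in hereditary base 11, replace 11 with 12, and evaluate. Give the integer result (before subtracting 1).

14

10 —HB4→ 2·4 + 2 —bump→ 2·5 + 2 = 12 —(−1)→ 11
11 —HB5→ 2·5 + 1 —bump→ 2·6 + 1 = 13 —(−1)→ 12
12 —HB6→ 2·6 —bump→ 2·7 = 14 —(−1)→ 13
13 —HB7→ 7 + 6 —bump→ 8 + 6 = 14 —(−1)→ 13
13 —HB8→ 8 + 5 —bump→ 9 + 5 = 14 —(−1)→ 13
13 —HB9→ 9 + 4 —bump→ 10 + 4 = 14 —(−1)→ 13
13 —HB10→ 10 + 3 —bump→ 11 + 3 = 14 —(−1)→ 13
13 —HB11→ 11 + 2 —bump→ 12 + 2 = 14 —(−1)→ 13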